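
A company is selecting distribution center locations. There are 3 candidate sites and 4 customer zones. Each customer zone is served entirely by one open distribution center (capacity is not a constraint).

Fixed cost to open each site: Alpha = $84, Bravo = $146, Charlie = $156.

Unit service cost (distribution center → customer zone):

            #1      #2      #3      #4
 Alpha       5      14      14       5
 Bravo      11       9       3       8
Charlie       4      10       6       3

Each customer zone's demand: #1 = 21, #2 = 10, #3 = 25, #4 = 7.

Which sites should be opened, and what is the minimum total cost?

Open Charlie only; minimum total cost 511.

For any fixed open set, each customer zone goes to its cheapest open site; total = fixed + service.
{Charlie}: #1→Charlie 4·21=84, #2→Charlie 10·10=100, #3→Charlie 6·25=150, #4→Charlie 3·7=21. Service 355; fixed 156; total 511.
{Alpha, Bravo}: service 305 + fixed 230 = 535
{Bravo, Charlie}: #1→Charlie 4·21=84, #2→Bravo 9·10=90, #3→Bravo 3·25=75, #4→Charlie 3·7=21. Service 270; fixed 302; total 572.
{Alpha, Bravo, Charlie}: service 270 + fixed 386 = 656
No other subset beats 511.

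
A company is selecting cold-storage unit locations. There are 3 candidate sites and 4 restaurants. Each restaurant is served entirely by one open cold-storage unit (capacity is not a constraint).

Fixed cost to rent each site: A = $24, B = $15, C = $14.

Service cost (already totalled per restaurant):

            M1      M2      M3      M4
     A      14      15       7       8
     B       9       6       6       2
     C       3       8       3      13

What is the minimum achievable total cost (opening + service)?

Minimum total cost: 38

For any fixed open set, each restaurant goes to its cheapest open site; total = fixed + service.
{B}: M1→B 9, M2→B 6, M3→B 6, M4→B 2. Service 23; fixed 15; total 38.
{C}: service 27 + fixed 14 = 41
{B, C}: service 14 + fixed 29 = 43
{A, B, C}: service 14 + fixed 53 = 67
No other subset beats 38.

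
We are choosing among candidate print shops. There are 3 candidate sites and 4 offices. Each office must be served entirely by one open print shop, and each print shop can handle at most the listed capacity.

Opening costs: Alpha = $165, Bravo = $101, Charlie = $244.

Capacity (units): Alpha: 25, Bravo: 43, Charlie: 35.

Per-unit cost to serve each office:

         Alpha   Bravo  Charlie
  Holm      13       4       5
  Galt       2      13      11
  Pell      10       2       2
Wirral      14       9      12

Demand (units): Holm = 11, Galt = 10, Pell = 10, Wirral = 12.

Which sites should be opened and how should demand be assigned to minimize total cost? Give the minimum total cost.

Minimum total cost: 403

Open {Bravo}: Holm→Bravo 4·11=44, Galt→Bravo 13·10=130, Pell→Bravo 2·10=20, Wirral→Bravo 9·12=108.
Loads: Bravo carries 43/43. Service 302; fixed 101; total 403.
Next best feasible plan costs 458.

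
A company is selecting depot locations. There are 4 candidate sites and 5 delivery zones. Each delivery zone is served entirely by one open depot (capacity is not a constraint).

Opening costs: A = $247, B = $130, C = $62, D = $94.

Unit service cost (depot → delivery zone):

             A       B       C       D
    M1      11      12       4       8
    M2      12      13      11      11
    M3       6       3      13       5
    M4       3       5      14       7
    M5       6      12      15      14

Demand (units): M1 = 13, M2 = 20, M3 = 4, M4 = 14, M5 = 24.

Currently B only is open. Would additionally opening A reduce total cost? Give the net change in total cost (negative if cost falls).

No — net change +42 (cost rises by 42).

Current service cost with {B}: 786.
Adding A: each delivery zone re-picks its cheapest; new service cost 581, saving 205.
Extra fixed cost: 247. Net change = 247 − 205 = 42.
(Totals: 916 → 958.)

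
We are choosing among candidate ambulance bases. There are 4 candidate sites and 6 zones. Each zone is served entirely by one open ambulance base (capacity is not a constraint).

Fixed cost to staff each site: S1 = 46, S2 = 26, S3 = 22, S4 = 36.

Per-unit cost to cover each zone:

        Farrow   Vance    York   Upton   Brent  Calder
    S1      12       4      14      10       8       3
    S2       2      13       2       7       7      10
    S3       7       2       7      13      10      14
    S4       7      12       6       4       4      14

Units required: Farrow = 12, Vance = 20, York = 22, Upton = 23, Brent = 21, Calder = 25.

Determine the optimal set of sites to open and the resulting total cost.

Open S1, S2, S3 and S4; minimum total cost 489.

For any fixed open set, each zone goes to its cheapest open site; total = fixed + service.
{S1, S2, S3, S4}: Farrow→S2 2·12=24, Vance→S3 2·20=40, York→S2 2·22=44, Upton→S4 4·23=92, Brent→S4 4·21=84, Calder→S1 3·25=75. Service 359; fixed 130; total 489.
{S1, S2, S4}: service 399 + fixed 108 = 507
{S1, S2, S3}: service 491 + fixed 94 = 585
{S3}: Farrow→S3 7·12=84, Vance→S3 2·20=40, York→S3 7·22=154, Upton→S3 13·23=299, Brent→S3 10·21=210, Calder→S3 14·25=350. Service 1137; fixed 22; total 1159.
No other subset beats 489.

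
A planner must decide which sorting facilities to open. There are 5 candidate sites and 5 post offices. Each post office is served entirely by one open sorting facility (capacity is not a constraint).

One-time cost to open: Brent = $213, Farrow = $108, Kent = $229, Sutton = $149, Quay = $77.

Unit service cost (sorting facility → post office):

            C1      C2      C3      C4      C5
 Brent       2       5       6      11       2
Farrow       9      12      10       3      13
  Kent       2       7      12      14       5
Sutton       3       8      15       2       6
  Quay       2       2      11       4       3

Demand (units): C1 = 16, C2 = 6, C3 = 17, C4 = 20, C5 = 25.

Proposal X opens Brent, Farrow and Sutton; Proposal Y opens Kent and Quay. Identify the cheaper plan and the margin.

Proposal Y is cheaper by 32.

Proposal X: {Brent, Farrow, Sutton}: C1→Brent 2·16=32, C2→Brent 5·6=30, C3→Brent 6·17=102, C4→Sutton 2·20=40, C5→Brent 2·25=50. Service 254; fixed 470; total 724.
Proposal Y: {Kent, Quay}: C1→Kent 2·16=32, C2→Quay 2·6=12, C3→Quay 11·17=187, C4→Quay 4·20=80, C5→Quay 3·25=75. Service 386; fixed 306; total 692.
Difference: |724 − 692| = 32.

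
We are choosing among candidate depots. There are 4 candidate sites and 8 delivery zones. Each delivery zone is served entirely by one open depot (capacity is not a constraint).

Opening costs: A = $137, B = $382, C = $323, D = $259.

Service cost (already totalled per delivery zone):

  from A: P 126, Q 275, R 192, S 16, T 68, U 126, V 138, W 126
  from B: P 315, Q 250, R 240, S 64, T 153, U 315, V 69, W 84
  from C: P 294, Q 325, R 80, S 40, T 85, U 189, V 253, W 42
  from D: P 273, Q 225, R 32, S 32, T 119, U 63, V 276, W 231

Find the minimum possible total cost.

Minimum total cost: 1190

For any fixed open set, each delivery zone goes to its cheapest open site; total = fixed + service.
{A, D}: P→A 126, Q→D 225, R→D 32, S→A 16, T→A 68, U→D 63, V→A 138, W→A 126. Service 794; fixed 396; total 1190.
{A}: service 1067 + fixed 137 = 1204
{A, C}: service 871 + fixed 460 = 1331
{A, B, C, D}: service 641 + fixed 1101 = 1742
No other subset beats 1190.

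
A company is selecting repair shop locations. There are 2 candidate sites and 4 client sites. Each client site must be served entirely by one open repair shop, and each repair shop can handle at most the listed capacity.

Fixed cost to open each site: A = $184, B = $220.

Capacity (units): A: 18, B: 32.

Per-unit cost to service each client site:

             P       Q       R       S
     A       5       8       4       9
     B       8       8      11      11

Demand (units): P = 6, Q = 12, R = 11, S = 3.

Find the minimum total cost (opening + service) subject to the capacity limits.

Minimum total cost: 518

Open {B}: P→B 8·6=48, Q→B 8·12=96, R→B 11·11=121, S→B 11·3=33.
Loads: B carries 32/32. Service 298; fixed 220; total 518.
Next best feasible plan costs 607.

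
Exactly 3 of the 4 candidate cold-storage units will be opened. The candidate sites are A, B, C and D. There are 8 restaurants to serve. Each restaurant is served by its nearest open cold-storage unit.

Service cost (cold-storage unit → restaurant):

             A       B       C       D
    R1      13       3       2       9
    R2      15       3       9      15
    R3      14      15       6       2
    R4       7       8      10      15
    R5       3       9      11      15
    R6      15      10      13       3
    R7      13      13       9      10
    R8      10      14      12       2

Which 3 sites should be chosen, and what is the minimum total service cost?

Choose A, B and D; total service cost 33.

With exactly 3 open, each restaurant uses its cheapest among the chosen.
{A, B, D}: R1→B 3, R2→B 3, R3→D 2, R4→A 7, R5→A 3, R6→D 3, R7→D 10, R8→D 2. Service cost 33.
{A, C, D}: service cost 37
{B, C, D}: service cost 38
Among all 4 size-3 choices, {A, B, D} is lowest.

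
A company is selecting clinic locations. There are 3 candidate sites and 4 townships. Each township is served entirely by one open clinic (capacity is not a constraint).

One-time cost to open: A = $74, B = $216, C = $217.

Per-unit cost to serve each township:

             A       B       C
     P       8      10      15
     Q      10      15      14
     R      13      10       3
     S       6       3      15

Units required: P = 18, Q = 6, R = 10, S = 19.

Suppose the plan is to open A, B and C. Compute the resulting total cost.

Each township is assigned to its cheapest site among the open ones.
{A, B, C}: P→A 8·18=144, Q→A 10·6=60, R→C 3·10=30, S→B 3·19=57. Service 291; fixed 507; total 798.

Total cost: 798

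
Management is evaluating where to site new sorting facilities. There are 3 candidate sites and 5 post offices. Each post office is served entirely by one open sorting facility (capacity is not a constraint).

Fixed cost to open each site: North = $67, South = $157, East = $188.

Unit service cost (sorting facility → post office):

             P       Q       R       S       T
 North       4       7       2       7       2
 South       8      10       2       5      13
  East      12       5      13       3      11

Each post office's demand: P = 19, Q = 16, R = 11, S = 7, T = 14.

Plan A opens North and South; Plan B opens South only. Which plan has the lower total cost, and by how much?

Plan A is cheaper by 211.

Plan A: {North, South}: P→North 4·19=76, Q→North 7·16=112, R→North 2·11=22, S→South 5·7=35, T→North 2·14=28. Service 273; fixed 224; total 497.
Plan B: {South}: P→South 8·19=152, Q→South 10·16=160, R→South 2·11=22, S→South 5·7=35, T→South 13·14=182. Service 551; fixed 157; total 708.
Difference: |497 − 708| = 211.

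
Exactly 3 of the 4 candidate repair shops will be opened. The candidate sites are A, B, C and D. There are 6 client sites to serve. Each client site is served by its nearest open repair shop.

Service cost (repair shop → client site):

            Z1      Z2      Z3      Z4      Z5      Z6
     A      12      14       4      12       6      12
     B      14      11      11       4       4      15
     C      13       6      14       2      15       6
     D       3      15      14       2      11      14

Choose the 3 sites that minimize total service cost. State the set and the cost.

Choose A, C and D; total service cost 27.

With exactly 3 open, each client site uses its cheapest among the chosen.
{A, C, D}: Z1→D 3, Z2→C 6, Z3→A 4, Z4→C 2, Z5→A 6, Z6→C 6. Service cost 27.
{B, C, D}: service cost 32
{A, B, C}: service cost 34
Among all 4 size-3 choices, {A, C, D} is lowest.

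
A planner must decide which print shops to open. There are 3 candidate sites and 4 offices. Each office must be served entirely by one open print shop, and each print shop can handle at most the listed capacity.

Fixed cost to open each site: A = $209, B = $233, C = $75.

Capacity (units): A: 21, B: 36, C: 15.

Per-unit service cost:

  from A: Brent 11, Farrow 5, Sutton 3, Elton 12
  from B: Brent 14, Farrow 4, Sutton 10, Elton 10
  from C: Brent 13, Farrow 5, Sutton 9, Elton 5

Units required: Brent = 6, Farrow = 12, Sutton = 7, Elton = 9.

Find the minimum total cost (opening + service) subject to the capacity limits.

Minimum total cost: 488

Open {A, C}: Brent→C 13·6=78, Farrow→A 5·12=60, Sutton→A 3·7=21, Elton→C 5·9=45.
Loads: A carries 19/21, C carries 15/15. Service 204; fixed 284; total 488.
Next best feasible plan costs 525.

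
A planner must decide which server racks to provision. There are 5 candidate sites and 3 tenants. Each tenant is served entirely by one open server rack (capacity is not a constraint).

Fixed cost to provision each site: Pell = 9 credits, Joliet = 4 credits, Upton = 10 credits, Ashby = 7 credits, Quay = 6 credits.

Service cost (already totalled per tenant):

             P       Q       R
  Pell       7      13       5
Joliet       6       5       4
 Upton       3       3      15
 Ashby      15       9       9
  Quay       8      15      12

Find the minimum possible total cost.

For any fixed open set, each tenant goes to its cheapest open site; total = fixed + service.
{Joliet}: P→Joliet 6, Q→Joliet 5, R→Joliet 4. Service 15; fixed 4; total 19.
{Joliet, Upton}: service 10 + fixed 14 = 24
{Joliet, Quay}: service 15 + fixed 10 = 25
{Pell, Joliet, Upton, Ashby, Quay}: service 10 + fixed 36 = 46
No other subset beats 19.

Minimum total cost: 19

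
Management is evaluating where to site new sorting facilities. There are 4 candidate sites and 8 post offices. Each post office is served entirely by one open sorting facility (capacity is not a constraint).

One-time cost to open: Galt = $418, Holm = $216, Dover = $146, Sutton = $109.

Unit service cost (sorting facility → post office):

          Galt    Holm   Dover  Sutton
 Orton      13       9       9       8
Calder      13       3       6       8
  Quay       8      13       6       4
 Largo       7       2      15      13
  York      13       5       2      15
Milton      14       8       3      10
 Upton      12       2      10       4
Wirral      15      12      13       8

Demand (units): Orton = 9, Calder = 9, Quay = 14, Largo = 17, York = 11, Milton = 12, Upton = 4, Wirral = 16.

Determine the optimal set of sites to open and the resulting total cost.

Open Holm and Sutton; minimum total cost 801.

For any fixed open set, each post office goes to its cheapest open site; total = fixed + service.
{Holm, Sutton}: Orton→Sutton 8·9=72, Calder→Holm 3·9=27, Quay→Sutton 4·14=56, Largo→Holm 2·17=34, York→Holm 5·11=55, Milton→Holm 8·12=96, Upton→Holm 2·4=8, Wirral→Sutton 8·16=128. Service 476; fixed 325; total 801.
{Holm, Dover}: Orton→Holm 9·9=81, Calder→Holm 3·9=27, Quay→Dover 6·14=84, Largo→Holm 2·17=34, York→Dover 2·11=22, Milton→Dover 3·12=36, Upton→Holm 2·4=8, Wirral→Holm 12·16=192. Service 484; fixed 362; total 846.
{Holm, Dover, Sutton}: service 383 + fixed 471 = 854
{Galt, Holm, Dover, Sutton}: service 383 + fixed 889 = 1272
No other subset beats 801.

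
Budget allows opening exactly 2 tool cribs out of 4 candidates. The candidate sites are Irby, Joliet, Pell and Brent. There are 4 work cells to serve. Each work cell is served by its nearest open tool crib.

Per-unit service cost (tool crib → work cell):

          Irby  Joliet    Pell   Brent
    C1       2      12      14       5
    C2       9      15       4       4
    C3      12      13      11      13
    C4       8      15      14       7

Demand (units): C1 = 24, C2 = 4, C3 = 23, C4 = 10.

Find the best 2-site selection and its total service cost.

Choose Irby and Pell; total service cost 397.

With exactly 2 open, each work cell uses its cheapest among the chosen.
{Irby, Pell}: C1→Irby 2·24=48, C2→Pell 4·4=16, C3→Pell 11·23=253, C4→Irby 8·10=80. Service cost 397.
{Irby, Brent}: service cost 410
{Irby, Joliet}: service cost 440
Among all 6 size-2 choices, {Irby, Pell} is lowest.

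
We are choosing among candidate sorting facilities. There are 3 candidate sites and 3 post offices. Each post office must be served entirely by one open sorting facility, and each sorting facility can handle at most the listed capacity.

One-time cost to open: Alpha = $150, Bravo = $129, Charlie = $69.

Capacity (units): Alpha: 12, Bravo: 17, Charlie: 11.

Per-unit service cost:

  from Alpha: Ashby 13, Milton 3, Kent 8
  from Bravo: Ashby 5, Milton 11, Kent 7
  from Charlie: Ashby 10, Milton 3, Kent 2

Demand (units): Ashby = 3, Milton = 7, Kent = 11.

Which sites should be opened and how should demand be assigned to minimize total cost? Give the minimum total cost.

Open {Alpha, Charlie}: Ashby→Alpha 13·3=39, Milton→Alpha 3·7=21, Kent→Charlie 2·11=22.
Loads: Alpha carries 10/12, Charlie carries 11/11. Service 82; fixed 219; total 301.
Next best feasible plan costs 311.

Minimum total cost: 301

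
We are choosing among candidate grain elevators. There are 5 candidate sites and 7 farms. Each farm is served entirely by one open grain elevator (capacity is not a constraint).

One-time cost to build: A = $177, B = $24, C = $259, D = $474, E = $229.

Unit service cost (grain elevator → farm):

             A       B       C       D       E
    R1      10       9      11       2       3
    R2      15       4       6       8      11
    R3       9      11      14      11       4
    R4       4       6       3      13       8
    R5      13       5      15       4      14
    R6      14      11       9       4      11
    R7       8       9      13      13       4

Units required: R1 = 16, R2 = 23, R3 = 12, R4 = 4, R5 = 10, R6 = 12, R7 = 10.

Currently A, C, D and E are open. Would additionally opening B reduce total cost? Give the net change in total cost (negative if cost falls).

Yes — net change −22 (cost falls by 22).

Current service cost with {A, C, D, E}: 358.
Adding B: each farm re-picks its cheapest; new service cost 312, saving 46.
Extra fixed cost: 24. Net change = 24 − 46 = -22.
(Totals: 1497 → 1475.)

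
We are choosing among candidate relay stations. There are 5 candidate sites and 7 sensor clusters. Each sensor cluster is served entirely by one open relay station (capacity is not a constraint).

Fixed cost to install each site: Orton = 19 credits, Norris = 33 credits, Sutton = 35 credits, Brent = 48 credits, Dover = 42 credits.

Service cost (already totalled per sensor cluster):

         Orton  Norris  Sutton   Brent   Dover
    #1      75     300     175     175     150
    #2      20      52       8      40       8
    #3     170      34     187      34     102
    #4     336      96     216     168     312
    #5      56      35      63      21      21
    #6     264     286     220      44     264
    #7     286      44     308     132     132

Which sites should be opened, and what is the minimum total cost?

For any fixed open set, each sensor cluster goes to its cheapest open site; total = fixed + service.
{Orton, Norris, Brent}: #1→Orton 75, #2→Orton 20, #3→Norris 34, #4→Norris 96, #5→Brent 21, #6→Brent 44, #7→Norris 44. Service 334; fixed 100; total 434.
{Orton, Norris, Sutton, Brent}: service 322 + fixed 135 = 457
{Orton, Norris, Brent, Dover}: #1→Orton 75, #2→Dover 8, #3→Norris 34, #4→Norris 96, #5→Brent 21, #6→Brent 44, #7→Norris 44. Service 322; fixed 142; total 464.
{Orton, Norris, Sutton, Brent, Dover}: service 322 + fixed 177 = 499
No other subset beats 434.

Open Orton, Norris and Brent; minimum total cost 434.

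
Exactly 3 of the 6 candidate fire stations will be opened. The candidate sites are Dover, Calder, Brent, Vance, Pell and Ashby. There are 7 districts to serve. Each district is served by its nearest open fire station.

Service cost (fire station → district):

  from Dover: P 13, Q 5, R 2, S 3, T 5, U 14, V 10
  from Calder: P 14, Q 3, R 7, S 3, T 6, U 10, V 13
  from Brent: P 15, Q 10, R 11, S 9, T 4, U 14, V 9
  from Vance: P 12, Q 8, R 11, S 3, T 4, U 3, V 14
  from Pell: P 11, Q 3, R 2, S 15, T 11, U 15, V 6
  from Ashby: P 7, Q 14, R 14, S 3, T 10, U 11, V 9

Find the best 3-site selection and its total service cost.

Choose Vance, Pell and Ashby; total service cost 28.

With exactly 3 open, each district uses its cheapest among the chosen.
{Vance, Pell, Ashby}: P→Ashby 7, Q→Pell 3, R→Pell 2, S→Vance 3, T→Vance 4, U→Vance 3, V→Pell 6. Service cost 28.
{Dover, Vance, Pell}: service cost 32
{Calder, Vance, Pell}: service cost 32
Among all 20 size-3 choices, {Vance, Pell, Ashby} is lowest.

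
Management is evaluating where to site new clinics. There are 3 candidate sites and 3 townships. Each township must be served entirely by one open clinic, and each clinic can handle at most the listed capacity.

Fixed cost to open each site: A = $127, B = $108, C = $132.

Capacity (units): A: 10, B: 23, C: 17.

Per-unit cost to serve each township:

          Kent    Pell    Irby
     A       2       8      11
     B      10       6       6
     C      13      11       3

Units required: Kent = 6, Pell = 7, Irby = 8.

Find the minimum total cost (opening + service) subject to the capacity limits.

Open {B}: Kent→B 10·6=60, Pell→B 6·7=42, Irby→B 6·8=48.
Loads: B carries 21/23. Service 150; fixed 108; total 258.
Next best feasible plan costs 337.

Minimum total cost: 258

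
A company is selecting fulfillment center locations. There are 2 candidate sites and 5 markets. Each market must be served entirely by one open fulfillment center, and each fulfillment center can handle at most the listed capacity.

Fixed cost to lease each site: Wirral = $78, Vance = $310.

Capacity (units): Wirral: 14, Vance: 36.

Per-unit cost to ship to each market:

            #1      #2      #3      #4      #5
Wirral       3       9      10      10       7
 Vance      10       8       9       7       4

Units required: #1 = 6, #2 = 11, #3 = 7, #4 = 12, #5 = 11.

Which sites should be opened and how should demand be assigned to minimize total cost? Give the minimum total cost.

Minimum total cost: 692

Open {Wirral, Vance}: #1→Wirral 3·6=18, #2→Vance 8·11=88, #3→Wirral 10·7=70, #4→Vance 7·12=84, #5→Vance 4·11=44.
Loads: Wirral carries 13/14, Vance carries 34/36. Service 304; fixed 388; total 692.
Next best feasible plan costs 738.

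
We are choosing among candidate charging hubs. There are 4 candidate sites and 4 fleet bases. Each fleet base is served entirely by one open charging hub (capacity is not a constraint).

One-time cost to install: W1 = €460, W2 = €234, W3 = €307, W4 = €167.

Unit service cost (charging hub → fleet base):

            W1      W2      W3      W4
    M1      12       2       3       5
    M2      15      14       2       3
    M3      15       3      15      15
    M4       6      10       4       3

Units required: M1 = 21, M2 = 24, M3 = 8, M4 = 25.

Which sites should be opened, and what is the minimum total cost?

For any fixed open set, each fleet base goes to its cheapest open site; total = fixed + service.
{W4}: M1→W4 5·21=105, M2→W4 3·24=72, M3→W4 15·8=120, M4→W4 3·25=75. Service 372; fixed 167; total 539.
{W2, W4}: service 213 + fixed 401 = 614
{W3}: M1→W3 3·21=63, M2→W3 2·24=48, M3→W3 15·8=120, M4→W3 4·25=100. Service 331; fixed 307; total 638.
{W1, W2, W3, W4}: service 189 + fixed 1168 = 1357
No other subset beats 539.

Open W4 only; minimum total cost 539.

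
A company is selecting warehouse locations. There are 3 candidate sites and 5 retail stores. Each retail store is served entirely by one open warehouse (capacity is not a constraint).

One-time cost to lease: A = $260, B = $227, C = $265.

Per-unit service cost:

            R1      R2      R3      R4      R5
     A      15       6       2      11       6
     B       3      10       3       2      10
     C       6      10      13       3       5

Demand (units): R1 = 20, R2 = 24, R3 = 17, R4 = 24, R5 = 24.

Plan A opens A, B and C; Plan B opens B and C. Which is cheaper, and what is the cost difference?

Plan A: {A, B, C}: R1→B 3·20=60, R2→A 6·24=144, R3→A 2·17=34, R4→B 2·24=48, R5→C 5·24=120. Service 406; fixed 752; total 1158.
Plan B: {B, C}: R1→B 3·20=60, R2→B 10·24=240, R3→B 3·17=51, R4→B 2·24=48, R5→C 5·24=120. Service 519; fixed 492; total 1011.
Difference: |1158 − 1011| = 147.

Plan B is cheaper by 147.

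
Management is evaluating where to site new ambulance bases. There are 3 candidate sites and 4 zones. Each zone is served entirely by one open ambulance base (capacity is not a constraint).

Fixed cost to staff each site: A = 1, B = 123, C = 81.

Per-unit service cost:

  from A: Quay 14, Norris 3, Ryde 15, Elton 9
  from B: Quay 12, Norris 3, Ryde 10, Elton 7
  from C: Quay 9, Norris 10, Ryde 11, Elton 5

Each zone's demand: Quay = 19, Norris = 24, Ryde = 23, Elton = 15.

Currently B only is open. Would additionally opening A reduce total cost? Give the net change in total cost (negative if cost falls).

Current service cost with {B}: 635.
Adding A: each zone re-picks its cheapest; new service cost 635, saving 0.
Extra fixed cost: 1. Net change = 1 − 0 = 1.
(Totals: 758 → 759.)

No — net change +1 (cost rises by 1).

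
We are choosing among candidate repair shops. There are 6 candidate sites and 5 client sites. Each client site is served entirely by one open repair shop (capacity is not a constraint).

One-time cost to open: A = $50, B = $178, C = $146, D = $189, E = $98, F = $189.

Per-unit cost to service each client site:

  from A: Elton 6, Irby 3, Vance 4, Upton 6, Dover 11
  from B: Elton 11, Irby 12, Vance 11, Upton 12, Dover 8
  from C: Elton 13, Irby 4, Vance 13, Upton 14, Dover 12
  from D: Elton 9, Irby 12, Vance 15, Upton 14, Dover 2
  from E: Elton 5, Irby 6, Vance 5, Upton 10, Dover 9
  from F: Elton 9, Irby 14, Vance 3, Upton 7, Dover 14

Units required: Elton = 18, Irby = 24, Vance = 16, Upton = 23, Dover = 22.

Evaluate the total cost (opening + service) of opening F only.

Total cost: 1204

Each client site is assigned to its cheapest site among the open ones.
{F}: Elton→F 9·18=162, Irby→F 14·24=336, Vance→F 3·16=48, Upton→F 7·23=161, Dover→F 14·22=308. Service 1015; fixed 189; total 1204.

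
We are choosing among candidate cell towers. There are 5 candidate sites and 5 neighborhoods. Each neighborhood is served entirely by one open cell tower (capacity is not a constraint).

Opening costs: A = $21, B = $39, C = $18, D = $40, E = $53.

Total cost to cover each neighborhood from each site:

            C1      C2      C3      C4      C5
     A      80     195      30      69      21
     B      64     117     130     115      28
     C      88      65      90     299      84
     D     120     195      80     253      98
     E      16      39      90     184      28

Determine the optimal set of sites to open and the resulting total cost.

Open A and E; minimum total cost 249.

For any fixed open set, each neighborhood goes to its cheapest open site; total = fixed + service.
{A, E}: C1→E 16, C2→E 39, C3→A 30, C4→A 69, C5→A 21. Service 175; fixed 74; total 249.
{A, C, E}: service 175 + fixed 92 = 267
{A, B, E}: service 175 + fixed 113 = 288
{A, B, C, D, E}: service 175 + fixed 171 = 346
No other subset beats 249.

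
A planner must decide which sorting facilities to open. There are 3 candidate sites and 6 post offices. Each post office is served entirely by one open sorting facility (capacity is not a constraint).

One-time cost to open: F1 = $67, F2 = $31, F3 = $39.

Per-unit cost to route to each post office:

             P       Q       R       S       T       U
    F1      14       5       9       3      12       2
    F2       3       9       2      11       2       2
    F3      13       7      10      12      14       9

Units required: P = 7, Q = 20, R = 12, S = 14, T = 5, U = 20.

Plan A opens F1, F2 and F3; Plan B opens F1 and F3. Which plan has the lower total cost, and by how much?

Plan A: {F1, F2, F3}: P→F2 3·7=21, Q→F1 5·20=100, R→F2 2·12=24, S→F1 3·14=42, T→F2 2·5=10, U→F1 2·20=40. Service 237; fixed 137; total 374.
Plan B: {F1, F3}: P→F3 13·7=91, Q→F1 5·20=100, R→F1 9·12=108, S→F1 3·14=42, T→F1 12·5=60, U→F1 2·20=40. Service 441; fixed 106; total 547.
Difference: |374 − 547| = 173.

Plan A is cheaper by 173.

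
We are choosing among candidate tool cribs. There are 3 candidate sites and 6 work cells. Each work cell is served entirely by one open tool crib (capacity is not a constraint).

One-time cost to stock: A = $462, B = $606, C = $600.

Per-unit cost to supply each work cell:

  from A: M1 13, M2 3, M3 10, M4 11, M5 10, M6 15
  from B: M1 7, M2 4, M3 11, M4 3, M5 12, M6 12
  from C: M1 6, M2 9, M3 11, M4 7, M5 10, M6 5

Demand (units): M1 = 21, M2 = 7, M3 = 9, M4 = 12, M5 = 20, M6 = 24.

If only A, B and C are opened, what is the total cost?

Each work cell is assigned to its cheapest site among the open ones.
{A, B, C}: M1→C 6·21=126, M2→A 3·7=21, M3→A 10·9=90, M4→B 3·12=36, M5→A 10·20=200, M6→C 5·24=120. Service 593; fixed 1668; total 2261.

Total cost: 2261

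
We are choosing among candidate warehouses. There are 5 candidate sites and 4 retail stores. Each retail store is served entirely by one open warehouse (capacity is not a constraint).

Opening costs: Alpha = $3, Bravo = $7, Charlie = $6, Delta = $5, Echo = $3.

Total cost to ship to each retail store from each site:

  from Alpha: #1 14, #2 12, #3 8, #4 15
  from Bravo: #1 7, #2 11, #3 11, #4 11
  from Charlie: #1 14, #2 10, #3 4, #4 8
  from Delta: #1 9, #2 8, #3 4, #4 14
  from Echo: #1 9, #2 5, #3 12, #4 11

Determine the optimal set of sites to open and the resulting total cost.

For any fixed open set, each retail store goes to its cheapest open site; total = fixed + service.
{Charlie, Echo}: #1→Echo 9, #2→Echo 5, #3→Charlie 4, #4→Charlie 8. Service 26; fixed 9; total 35.
{Delta, Echo}: #1→Delta 9, #2→Echo 5, #3→Delta 4, #4→Echo 11. Service 29; fixed 8; total 37.
{Alpha, Charlie, Echo}: service 26 + fixed 12 = 38
{Alpha, Bravo, Charlie, Delta, Echo}: service 24 + fixed 24 = 48
No other subset beats 35.

Open Charlie and Echo; minimum total cost 35.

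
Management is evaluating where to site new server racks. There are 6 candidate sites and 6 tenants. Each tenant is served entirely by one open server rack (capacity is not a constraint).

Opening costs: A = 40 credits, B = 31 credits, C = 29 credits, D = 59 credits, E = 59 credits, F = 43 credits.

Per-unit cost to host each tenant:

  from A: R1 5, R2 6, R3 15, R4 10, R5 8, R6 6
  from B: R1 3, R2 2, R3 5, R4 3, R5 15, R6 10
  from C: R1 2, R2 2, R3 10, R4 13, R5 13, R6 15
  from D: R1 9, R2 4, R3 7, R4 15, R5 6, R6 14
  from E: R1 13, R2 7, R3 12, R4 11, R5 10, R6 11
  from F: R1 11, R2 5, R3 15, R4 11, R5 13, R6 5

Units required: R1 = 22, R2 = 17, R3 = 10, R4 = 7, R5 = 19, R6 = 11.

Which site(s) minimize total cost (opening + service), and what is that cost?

For any fixed open set, each tenant goes to its cheapest open site; total = fixed + service.
{A, B}: R1→B 3·22=66, R2→B 2·17=34, R3→B 5·10=50, R4→B 3·7=21, R5→A 8·19=152, R6→A 6·11=66. Service 389; fixed 71; total 460.
{A, B, C}: R1→C 2·22=44, R2→B 2·17=34, R3→B 5·10=50, R4→B 3·7=21, R5→A 8·19=152, R6→A 6·11=66. Service 367; fixed 100; total 467.
{B, D, F}: R1→B 3·22=66, R2→B 2·17=34, R3→B 5·10=50, R4→B 3·7=21, R5→D 6·19=114, R6→F 5·11=55. Service 340; fixed 133; total 473.
{A, B, C, D, E, F}: R1→C 2·22=44, R2→B 2·17=34, R3→B 5·10=50, R4→B 3·7=21, R5→D 6·19=114, R6→F 5·11=55. Service 318; fixed 261; total 579.
No other subset beats 460.

Open A and B; minimum total cost 460.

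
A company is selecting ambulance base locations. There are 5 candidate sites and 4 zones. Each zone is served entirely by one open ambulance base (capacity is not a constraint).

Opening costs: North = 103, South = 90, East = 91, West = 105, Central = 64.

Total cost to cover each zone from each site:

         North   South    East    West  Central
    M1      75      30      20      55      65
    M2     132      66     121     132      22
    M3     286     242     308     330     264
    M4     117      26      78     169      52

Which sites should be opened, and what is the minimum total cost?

For any fixed open set, each zone goes to its cheapest open site; total = fixed + service.
{South}: M1→South 30, M2→South 66, M3→South 242, M4→South 26. Service 364; fixed 90; total 454.
{Central}: service 403 + fixed 64 = 467
{South, Central}: M1→South 30, M2→Central 22, M3→South 242, M4→South 26. Service 320; fixed 154; total 474.
{North, South, East, West, Central}: M1→East 20, M2→Central 22, M3→South 242, M4→South 26. Service 310; fixed 453; total 763.
No other subset beats 454.

Open South only; minimum total cost 454.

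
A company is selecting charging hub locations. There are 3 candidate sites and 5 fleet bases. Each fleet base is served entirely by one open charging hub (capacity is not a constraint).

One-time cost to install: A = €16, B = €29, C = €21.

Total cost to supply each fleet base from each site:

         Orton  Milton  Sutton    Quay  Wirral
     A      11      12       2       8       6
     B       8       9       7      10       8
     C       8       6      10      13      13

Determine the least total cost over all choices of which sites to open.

Minimum total cost: 55

For any fixed open set, each fleet base goes to its cheapest open site; total = fixed + service.
{A}: Orton→A 11, Milton→A 12, Sutton→A 2, Quay→A 8, Wirral→A 6. Service 39; fixed 16; total 55.
{A, C}: service 30 + fixed 37 = 67
{B}: Orton→B 8, Milton→B 9, Sutton→B 7, Quay→B 10, Wirral→B 8. Service 42; fixed 29; total 71.
{A, B, C}: service 30 + fixed 66 = 96
No other subset beats 55.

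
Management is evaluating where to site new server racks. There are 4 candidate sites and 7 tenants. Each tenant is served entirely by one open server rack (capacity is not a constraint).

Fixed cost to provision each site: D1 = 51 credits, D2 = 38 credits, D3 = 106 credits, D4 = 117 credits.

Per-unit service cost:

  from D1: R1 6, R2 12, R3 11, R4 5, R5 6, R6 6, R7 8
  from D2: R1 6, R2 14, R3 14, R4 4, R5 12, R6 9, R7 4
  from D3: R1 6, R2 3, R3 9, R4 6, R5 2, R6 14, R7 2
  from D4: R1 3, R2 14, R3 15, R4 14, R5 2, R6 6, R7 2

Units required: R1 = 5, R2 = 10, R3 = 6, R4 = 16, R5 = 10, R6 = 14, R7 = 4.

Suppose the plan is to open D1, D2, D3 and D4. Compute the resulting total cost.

Total cost: 587

Each tenant is assigned to its cheapest site among the open ones.
{D1, D2, D3, D4}: R1→D4 3·5=15, R2→D3 3·10=30, R3→D3 9·6=54, R4→D2 4·16=64, R5→D3 2·10=20, R6→D1 6·14=84, R7→D3 2·4=8. Service 275; fixed 312; total 587.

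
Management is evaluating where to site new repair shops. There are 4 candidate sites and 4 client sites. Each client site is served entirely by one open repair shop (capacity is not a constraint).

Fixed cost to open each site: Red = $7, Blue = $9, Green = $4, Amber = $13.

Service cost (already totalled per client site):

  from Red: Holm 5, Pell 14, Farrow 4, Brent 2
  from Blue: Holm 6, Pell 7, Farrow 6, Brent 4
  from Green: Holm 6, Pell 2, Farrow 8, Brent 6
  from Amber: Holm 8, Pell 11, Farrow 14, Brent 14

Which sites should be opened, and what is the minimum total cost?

Open Red and Green; minimum total cost 24.

For any fixed open set, each client site goes to its cheapest open site; total = fixed + service.
{Red, Green}: Holm→Red 5, Pell→Green 2, Farrow→Red 4, Brent→Red 2. Service 13; fixed 11; total 24.
{Green}: service 22 + fixed 4 = 26
{Blue, Green}: Holm→Blue 6, Pell→Green 2, Farrow→Blue 6, Brent→Blue 4. Service 18; fixed 13; total 31.
{Red, Blue, Green, Amber}: service 13 + fixed 33 = 46
No other subset beats 24.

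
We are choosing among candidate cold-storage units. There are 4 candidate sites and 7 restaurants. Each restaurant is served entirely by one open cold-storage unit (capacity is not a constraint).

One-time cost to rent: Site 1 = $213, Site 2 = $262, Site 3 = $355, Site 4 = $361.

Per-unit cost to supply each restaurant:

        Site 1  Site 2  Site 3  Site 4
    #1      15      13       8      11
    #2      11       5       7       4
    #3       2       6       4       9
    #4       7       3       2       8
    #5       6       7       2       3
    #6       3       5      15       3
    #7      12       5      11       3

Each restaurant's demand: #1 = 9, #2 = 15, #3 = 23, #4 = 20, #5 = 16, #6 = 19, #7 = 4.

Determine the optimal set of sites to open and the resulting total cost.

For any fixed open set, each restaurant goes to its cheapest open site; total = fixed + service.
{Site 2}: #1→Site 2 13·9=117, #2→Site 2 5·15=75, #3→Site 2 6·23=138, #4→Site 2 3·20=60, #5→Site 2 7·16=112, #6→Site 2 5·19=95, #7→Site 2 5·4=20. Service 617; fixed 262; total 879.
{Site 1}: #1→Site 1 15·9=135, #2→Site 1 11·15=165, #3→Site 1 2·23=46, #4→Site 1 7·20=140, #5→Site 1 6·16=96, #6→Site 1 3·19=57, #7→Site 1 12·4=48. Service 687; fixed 213; total 900.
{Site 1, Site 2}: #1→Site 2 13·9=117, #2→Site 2 5·15=75, #3→Site 1 2·23=46, #4→Site 2 3·20=60, #5→Site 1 6·16=96, #6→Site 1 3·19=57, #7→Site 2 5·4=20. Service 471; fixed 475; total 946.
{Site 1, Site 2, Site 3, Site 4}: service 319 + fixed 1191 = 1510
(All 15 nonempty subsets were checked; Site 2 only is lowest.)

Open Site 2 only; minimum total cost 879.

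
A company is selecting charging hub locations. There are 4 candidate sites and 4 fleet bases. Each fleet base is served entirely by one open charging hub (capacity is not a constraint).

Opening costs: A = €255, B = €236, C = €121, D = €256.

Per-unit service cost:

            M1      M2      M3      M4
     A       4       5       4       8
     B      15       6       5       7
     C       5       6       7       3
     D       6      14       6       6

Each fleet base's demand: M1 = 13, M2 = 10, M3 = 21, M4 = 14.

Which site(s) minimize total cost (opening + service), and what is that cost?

For any fixed open set, each fleet base goes to its cheapest open site; total = fixed + service.
{C}: M1→C 5·13=65, M2→C 6·10=60, M3→C 7·21=147, M4→C 3·14=42. Service 314; fixed 121; total 435.
{A}: service 298 + fixed 255 = 553
{A, C}: service 228 + fixed 376 = 604
{A, B, C, D}: service 228 + fixed 868 = 1096
(All 15 nonempty subsets were checked; C only is lowest.)

Open C only; minimum total cost 435.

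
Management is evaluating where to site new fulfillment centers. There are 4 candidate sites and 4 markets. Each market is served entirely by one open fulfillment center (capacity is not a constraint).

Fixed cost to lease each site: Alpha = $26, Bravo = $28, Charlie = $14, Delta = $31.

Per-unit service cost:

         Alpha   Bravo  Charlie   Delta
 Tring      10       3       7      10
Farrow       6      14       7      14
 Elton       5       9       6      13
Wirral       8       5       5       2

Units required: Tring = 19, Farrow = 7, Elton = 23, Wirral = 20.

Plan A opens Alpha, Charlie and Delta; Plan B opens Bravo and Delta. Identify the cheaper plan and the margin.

Plan A is cheaper by 60.

Plan A: {Alpha, Charlie, Delta}: Tring→Charlie 7·19=133, Farrow→Alpha 6·7=42, Elton→Alpha 5·23=115, Wirral→Delta 2·20=40. Service 330; fixed 71; total 401.
Plan B: {Bravo, Delta}: Tring→Bravo 3·19=57, Farrow→Bravo 14·7=98, Elton→Bravo 9·23=207, Wirral→Delta 2·20=40. Service 402; fixed 59; total 461.
Difference: |401 − 461| = 60.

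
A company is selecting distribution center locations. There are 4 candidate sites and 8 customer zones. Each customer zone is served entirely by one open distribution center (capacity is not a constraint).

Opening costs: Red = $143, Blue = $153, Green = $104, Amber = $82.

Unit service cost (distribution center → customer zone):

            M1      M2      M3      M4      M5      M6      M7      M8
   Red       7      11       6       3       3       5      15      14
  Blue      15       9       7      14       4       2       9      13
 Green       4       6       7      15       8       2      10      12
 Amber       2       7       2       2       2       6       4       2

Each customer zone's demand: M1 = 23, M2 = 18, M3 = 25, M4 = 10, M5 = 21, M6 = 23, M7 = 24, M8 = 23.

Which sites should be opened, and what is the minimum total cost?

Open Green and Amber; minimum total cost 640.

For any fixed open set, each customer zone goes to its cheapest open site; total = fixed + service.
{Green, Amber}: M1→Amber 2·23=46, M2→Green 6·18=108, M3→Amber 2·25=50, M4→Amber 2·10=20, M5→Amber 2·21=42, M6→Green 2·23=46, M7→Amber 4·24=96, M8→Amber 2·23=46. Service 454; fixed 186; total 640.
{Amber}: service 564 + fixed 82 = 646
{Blue, Amber}: M1→Amber 2·23=46, M2→Amber 7·18=126, M3→Amber 2·25=50, M4→Amber 2·10=20, M5→Amber 2·21=42, M6→Blue 2·23=46, M7→Amber 4·24=96, M8→Amber 2·23=46. Service 472; fixed 235; total 707.
{Red, Blue, Green, Amber}: M1→Amber 2·23=46, M2→Green 6·18=108, M3→Amber 2·25=50, M4→Amber 2·10=20, M5→Amber 2·21=42, M6→Blue 2·23=46, M7→Amber 4·24=96, M8→Amber 2·23=46. Service 454; fixed 482; total 936.
No other subset beats 640.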